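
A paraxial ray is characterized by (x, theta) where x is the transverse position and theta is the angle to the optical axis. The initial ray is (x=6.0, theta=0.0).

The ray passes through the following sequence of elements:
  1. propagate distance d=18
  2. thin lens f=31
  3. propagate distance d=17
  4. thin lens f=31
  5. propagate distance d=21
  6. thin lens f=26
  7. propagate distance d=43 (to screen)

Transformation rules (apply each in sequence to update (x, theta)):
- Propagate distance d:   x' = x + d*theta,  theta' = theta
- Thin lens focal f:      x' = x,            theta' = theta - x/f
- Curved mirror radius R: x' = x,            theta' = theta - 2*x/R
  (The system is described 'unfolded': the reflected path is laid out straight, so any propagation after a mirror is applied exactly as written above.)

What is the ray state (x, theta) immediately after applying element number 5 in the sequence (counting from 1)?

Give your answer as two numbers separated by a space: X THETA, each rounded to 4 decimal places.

Answer: -3.1904 -0.2810

Derivation:
Initial: x=6.0000 theta=0.0000
After 1 (propagate distance d=18): x=6.0000 theta=0.0000
After 2 (thin lens f=31): x=6.0000 theta=-6/31 (≈-0.1935)
After 3 (propagate distance d=17): x=84/31 (≈2.7097) theta=-6/31 (≈-0.1935)
After 4 (thin lens f=31): x=84/31 (≈2.7097) theta=-270/961 (≈-0.2810)
After 5 (propagate distance d=21): x=-3066/961 (≈-3.1904) theta=-270/961 (≈-0.2810)
Rounded to 4 decimal places: x = -3.1904, theta = -0.2810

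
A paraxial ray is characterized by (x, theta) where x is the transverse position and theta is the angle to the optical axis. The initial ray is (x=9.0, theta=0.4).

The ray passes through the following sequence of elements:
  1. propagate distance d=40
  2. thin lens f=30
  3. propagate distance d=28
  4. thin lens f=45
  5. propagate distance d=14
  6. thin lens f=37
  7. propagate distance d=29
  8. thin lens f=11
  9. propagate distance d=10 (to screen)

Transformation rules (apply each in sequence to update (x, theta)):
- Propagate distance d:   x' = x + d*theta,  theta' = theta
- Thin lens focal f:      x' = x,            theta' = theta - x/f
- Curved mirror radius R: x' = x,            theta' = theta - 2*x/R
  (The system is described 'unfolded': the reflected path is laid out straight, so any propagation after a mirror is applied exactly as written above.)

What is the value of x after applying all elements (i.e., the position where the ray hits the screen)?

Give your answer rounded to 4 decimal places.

Answer: -9.7898

Derivation:
Initial: x=9.0000 theta=0.4000
After 1 (propagate distance d=40): x=25.0000 theta=0.4000
After 2 (thin lens f=30): x=25.0000 theta=-13/30 (≈-0.4333)
After 3 (propagate distance d=28): x=193/15 (≈12.8667) theta=-13/30 (≈-0.4333)
After 4 (thin lens f=45): x=193/15 (≈12.8667) theta=-971/1350 (≈-0.7193)
After 5 (propagate distance d=14): x=1888/675 (≈2.7970) theta=-971/1350 (≈-0.7193)
After 6 (thin lens f=37): x=1888/675 (≈2.7970) theta=-39703/49950 (≈-0.7949)
After 7 (propagate distance d=29): x=-13489/666 (≈-20.2538) theta=-39703/49950 (≈-0.7949)
After 8 (thin lens f=11): x=-13489/666 (≈-20.2538) theta=287471/274725 (≈1.0464)
After 9 (propagate distance d=10 (to screen)): x=-1075801/109890 (≈-9.7898) theta=287471/274725 (≈1.0464)
Rounded to 4 decimal places: x = -9.7898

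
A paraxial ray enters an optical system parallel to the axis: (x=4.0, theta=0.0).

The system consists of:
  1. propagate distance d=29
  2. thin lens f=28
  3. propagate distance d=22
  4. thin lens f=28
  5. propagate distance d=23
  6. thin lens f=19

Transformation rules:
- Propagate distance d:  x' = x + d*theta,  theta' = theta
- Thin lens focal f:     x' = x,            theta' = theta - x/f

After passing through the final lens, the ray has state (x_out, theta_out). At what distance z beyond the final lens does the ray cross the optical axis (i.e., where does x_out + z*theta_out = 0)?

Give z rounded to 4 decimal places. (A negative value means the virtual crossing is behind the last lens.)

Initial: x=4.0000 theta=0.0000
After 1 (propagate distance d=29): x=4.0000 theta=0.0000
After 2 (thin lens f=28): x=4.0000 theta=-1/7 (≈-0.1429)
After 3 (propagate distance d=22): x=6/7 (≈0.8571) theta=-1/7 (≈-0.1429)
After 4 (thin lens f=28): x=6/7 (≈0.8571) theta=-17/98 (≈-0.1735)
After 5 (propagate distance d=23): x=-307/98 (≈-3.1327) theta=-17/98 (≈-0.1735)
After 6 (thin lens f=19): x=-307/98 (≈-3.1327) theta=-8/931 (≈-0.0086)
z_focus = -x_out/theta_out = -(-307/98)/(-8/931) = -364.5625
Rounded to 4 decimal places: z = -364.5625

Answer: -364.5625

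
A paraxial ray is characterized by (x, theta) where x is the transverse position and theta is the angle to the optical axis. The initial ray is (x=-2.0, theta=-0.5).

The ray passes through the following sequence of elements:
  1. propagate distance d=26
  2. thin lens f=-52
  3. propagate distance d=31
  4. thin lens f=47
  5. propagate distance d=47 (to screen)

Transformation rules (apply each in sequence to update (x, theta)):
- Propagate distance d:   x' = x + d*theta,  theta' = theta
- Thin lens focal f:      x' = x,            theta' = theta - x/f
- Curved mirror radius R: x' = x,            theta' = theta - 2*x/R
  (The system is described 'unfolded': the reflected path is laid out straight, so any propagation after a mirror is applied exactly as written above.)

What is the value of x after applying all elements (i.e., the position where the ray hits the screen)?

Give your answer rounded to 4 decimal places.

Answer: -37.0577

Derivation:
Initial: x=-2.0000 theta=-0.5000
After 1 (propagate distance d=26): x=-15.0000 theta=-0.5000
After 2 (thin lens f=-52): x=-15.0000 theta=-41/52 (≈-0.7885)
After 3 (propagate distance d=31): x=-2051/52 (≈-39.4423) theta=-41/52 (≈-0.7885)
After 4 (thin lens f=47): x=-2051/52 (≈-39.4423) theta=31/611 (≈0.0507)
After 5 (propagate distance d=47 (to screen)): x=-1927/52 (≈-37.0577) theta=31/611 (≈0.0507)
Rounded to 4 decimal places: x = -37.0577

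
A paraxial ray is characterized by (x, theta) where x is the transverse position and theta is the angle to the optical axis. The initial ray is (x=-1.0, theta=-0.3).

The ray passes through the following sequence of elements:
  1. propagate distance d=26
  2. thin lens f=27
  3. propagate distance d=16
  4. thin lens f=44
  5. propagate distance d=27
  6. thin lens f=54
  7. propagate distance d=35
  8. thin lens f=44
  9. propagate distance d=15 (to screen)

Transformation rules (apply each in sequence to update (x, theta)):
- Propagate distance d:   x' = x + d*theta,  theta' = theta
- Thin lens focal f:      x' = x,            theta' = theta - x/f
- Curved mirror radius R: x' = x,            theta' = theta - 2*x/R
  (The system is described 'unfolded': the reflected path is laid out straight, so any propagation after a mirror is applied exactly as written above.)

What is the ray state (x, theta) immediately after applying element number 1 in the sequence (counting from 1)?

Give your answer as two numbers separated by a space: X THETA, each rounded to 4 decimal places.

Initial: x=-1.0000 theta=-0.3000
After 1 (propagate distance d=26): x=-8.8000 theta=-0.3000
Rounded to 4 decimal places: x = -8.8000, theta = -0.3000

Answer: -8.8000 -0.3000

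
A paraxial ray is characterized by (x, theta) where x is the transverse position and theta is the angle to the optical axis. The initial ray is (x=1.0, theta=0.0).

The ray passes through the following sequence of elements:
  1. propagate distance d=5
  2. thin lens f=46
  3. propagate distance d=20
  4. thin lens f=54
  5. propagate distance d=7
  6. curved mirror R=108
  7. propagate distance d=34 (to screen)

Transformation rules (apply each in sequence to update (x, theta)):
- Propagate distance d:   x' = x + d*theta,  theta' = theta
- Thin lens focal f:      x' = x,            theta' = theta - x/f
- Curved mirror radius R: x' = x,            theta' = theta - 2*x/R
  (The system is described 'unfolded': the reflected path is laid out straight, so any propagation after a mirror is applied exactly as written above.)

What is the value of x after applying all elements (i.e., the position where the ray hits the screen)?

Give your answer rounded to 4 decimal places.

Initial: x=1.0000 theta=0.0000
After 1 (propagate distance d=5): x=1.0000 theta=0.0000
After 2 (thin lens f=46): x=1.0000 theta=-1/46 (≈-0.0217)
After 3 (propagate distance d=20): x=13/23 (≈0.5652) theta=-1/46 (≈-0.0217)
After 4 (thin lens f=54): x=13/23 (≈0.5652) theta=-20/621 (≈-0.0322)
After 5 (propagate distance d=7): x=211/621 (≈0.3398) theta=-20/621 (≈-0.0322)
After 6 (curved mirror R=108): x=211/621 (≈0.3398) theta=-1291/33534 (≈-0.0385)
After 7 (propagate distance d=34 (to screen)): x=-16250/16767 (≈-0.9692) theta=-1291/33534 (≈-0.0385)
Rounded to 4 decimal places: x = -0.9692

Answer: -0.9692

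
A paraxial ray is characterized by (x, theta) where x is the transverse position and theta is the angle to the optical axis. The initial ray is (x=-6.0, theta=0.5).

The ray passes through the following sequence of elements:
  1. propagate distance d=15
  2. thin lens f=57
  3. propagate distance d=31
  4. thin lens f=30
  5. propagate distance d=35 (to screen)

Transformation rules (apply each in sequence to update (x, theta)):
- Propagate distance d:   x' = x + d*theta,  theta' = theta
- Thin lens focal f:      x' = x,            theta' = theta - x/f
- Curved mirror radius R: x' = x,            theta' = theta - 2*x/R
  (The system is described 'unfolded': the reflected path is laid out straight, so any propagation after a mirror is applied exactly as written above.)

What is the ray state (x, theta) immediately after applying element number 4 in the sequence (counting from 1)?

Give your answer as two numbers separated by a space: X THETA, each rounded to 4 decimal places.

Initial: x=-6.0000 theta=0.5000
After 1 (propagate distance d=15): x=1.5000 theta=0.5000
After 2 (thin lens f=57): x=1.5000 theta=9/19 (≈0.4737)
After 3 (propagate distance d=31): x=615/38 (≈16.1842) theta=9/19 (≈0.4737)
After 4 (thin lens f=30): x=615/38 (≈16.1842) theta=-5/76 (≈-0.0658)
Rounded to 4 decimal places: x = 16.1842, theta = -0.0658

Answer: 16.1842 -0.0658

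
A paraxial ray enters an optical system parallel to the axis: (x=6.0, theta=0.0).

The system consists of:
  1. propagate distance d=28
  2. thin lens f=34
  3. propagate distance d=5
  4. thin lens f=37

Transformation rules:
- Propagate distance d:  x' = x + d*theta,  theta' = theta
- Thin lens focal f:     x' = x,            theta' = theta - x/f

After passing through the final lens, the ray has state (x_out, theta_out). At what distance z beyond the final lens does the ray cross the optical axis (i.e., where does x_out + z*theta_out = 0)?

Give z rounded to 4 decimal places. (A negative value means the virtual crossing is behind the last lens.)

Answer: 16.2576

Derivation:
Initial: x=6.0000 theta=0.0000
After 1 (propagate distance d=28): x=6.0000 theta=0.0000
After 2 (thin lens f=34): x=6.0000 theta=-3/17 (≈-0.1765)
After 3 (propagate distance d=5): x=87/17 (≈5.1176) theta=-3/17 (≈-0.1765)
After 4 (thin lens f=37): x=87/17 (≈5.1176) theta=-198/629 (≈-0.3148)
z_focus = -x_out/theta_out = -(87/17)/(-198/629) = 1073/66 ≈ 16.2576
Rounded to 4 decimal places: z = 16.2576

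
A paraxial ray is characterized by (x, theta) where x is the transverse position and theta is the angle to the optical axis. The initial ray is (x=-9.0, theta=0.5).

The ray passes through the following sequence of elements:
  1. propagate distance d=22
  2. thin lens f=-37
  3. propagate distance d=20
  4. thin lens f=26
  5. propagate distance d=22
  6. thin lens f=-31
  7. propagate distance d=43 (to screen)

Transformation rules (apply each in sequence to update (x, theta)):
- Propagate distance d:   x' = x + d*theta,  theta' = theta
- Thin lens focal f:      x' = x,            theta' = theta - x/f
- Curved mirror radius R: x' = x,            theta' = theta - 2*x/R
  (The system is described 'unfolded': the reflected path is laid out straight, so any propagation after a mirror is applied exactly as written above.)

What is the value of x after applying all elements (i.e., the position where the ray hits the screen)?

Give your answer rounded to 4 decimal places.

Initial: x=-9.0000 theta=0.5000
After 1 (propagate distance d=22): x=2.0000 theta=0.5000
After 2 (thin lens f=-37): x=2.0000 theta=41/74 (≈0.5541)
After 3 (propagate distance d=20): x=484/37 (≈13.0811) theta=41/74 (≈0.5541)
After 4 (thin lens f=26): x=484/37 (≈13.0811) theta=49/962 (≈0.0509)
After 5 (propagate distance d=22): x=6831/481 (≈14.2017) theta=49/962 (≈0.0509)
After 6 (thin lens f=-31): x=6831/481 (≈14.2017) theta=15181/29822 (≈0.5091)
After 7 (propagate distance d=43 (to screen)): x=1076305/29822 (≈36.0910) theta=15181/29822 (≈0.5091)
Rounded to 4 decimal places: x = 36.0910

Answer: 36.0910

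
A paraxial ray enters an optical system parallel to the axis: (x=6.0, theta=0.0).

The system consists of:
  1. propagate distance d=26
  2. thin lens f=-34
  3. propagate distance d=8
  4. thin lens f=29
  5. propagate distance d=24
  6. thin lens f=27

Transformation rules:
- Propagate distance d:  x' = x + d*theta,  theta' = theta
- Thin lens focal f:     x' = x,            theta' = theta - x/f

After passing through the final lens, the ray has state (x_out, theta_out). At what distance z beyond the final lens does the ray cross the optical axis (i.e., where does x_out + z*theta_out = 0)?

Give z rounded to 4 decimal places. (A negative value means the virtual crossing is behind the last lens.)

Initial: x=6.0000 theta=0.0000
After 1 (propagate distance d=26): x=6.0000 theta=0.0000
After 2 (thin lens f=-34): x=6.0000 theta=3/17 (≈0.1765)
After 3 (propagate distance d=8): x=126/17 (≈7.4118) theta=3/17 (≈0.1765)
After 4 (thin lens f=29): x=126/17 (≈7.4118) theta=-39/493 (≈-0.0791)
After 5 (propagate distance d=24): x=2718/493 (≈5.5132) theta=-39/493 (≈-0.0791)
After 6 (thin lens f=27): x=2718/493 (≈5.5132) theta=-419/1479 (≈-0.2833)
z_focus = -x_out/theta_out = -(2718/493)/(-419/1479) = 8154/419 ≈ 19.4606
Rounded to 4 decimal places: z = 19.4606

Answer: 19.4606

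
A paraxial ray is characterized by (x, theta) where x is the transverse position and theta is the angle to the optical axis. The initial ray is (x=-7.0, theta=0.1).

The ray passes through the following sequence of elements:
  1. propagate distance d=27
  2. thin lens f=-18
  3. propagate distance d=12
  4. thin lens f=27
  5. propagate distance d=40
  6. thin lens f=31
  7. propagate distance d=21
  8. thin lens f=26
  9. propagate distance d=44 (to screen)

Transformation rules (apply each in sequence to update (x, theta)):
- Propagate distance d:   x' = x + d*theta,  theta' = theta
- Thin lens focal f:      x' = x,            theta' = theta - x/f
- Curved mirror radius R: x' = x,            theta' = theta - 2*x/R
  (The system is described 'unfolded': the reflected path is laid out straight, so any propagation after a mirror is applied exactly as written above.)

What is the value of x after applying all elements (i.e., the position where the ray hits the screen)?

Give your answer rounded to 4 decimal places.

Answer: 6.8256

Derivation:
Initial: x=-7.0000 theta=0.1000
After 1 (propagate distance d=27): x=-4.3000 theta=0.1000
After 2 (thin lens f=-18): x=-4.3000 theta=-5/36 (≈-0.1389)
After 3 (propagate distance d=12): x=-179/30 (≈-5.9667) theta=-5/36 (≈-0.1389)
After 4 (thin lens f=27): x=-179/30 (≈-5.9667) theta=133/1620 (≈0.0821)
After 5 (propagate distance d=40): x=-2173/810 (≈-2.6827) theta=133/1620 (≈0.0821)
After 6 (thin lens f=31): x=-2173/810 (≈-2.6827) theta=941/5580 (≈0.1686)
After 7 (propagate distance d=21): x=43123/50220 (≈0.8587) theta=941/5580 (≈0.1686)
After 8 (thin lens f=26): x=43123/50220 (≈0.8587) theta=177071/1305720 (≈0.1356)
After 9 (propagate distance d=44 (to screen)): x=165043/24180 (≈6.8256) theta=177071/1305720 (≈0.1356)
Rounded to 4 decimal places: x = 6.8256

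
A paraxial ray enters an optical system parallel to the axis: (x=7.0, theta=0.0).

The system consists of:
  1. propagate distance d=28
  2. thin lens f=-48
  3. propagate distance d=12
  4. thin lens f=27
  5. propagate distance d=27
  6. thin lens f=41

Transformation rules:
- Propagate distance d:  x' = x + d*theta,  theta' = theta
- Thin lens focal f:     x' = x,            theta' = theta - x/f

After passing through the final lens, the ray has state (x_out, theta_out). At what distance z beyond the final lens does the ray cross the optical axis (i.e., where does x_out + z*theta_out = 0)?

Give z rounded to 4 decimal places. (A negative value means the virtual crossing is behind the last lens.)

Initial: x=7.0000 theta=0.0000
After 1 (propagate distance d=28): x=7.0000 theta=0.0000
After 2 (thin lens f=-48): x=7.0000 theta=7/48 (≈0.1458)
After 3 (propagate distance d=12): x=8.7500 theta=7/48 (≈0.1458)
After 4 (thin lens f=27): x=8.7500 theta=-77/432 (≈-0.1782)
After 5 (propagate distance d=27): x=3.9375 theta=-77/432 (≈-0.1782)
After 6 (thin lens f=41): x=3.9375 theta=-2429/8856 (≈-0.2743)
z_focus = -x_out/theta_out = -(3.9375)/(-2429/8856) = 9963/694 ≈ 14.3559
Rounded to 4 decimal places: z = 14.3559

Answer: 14.3559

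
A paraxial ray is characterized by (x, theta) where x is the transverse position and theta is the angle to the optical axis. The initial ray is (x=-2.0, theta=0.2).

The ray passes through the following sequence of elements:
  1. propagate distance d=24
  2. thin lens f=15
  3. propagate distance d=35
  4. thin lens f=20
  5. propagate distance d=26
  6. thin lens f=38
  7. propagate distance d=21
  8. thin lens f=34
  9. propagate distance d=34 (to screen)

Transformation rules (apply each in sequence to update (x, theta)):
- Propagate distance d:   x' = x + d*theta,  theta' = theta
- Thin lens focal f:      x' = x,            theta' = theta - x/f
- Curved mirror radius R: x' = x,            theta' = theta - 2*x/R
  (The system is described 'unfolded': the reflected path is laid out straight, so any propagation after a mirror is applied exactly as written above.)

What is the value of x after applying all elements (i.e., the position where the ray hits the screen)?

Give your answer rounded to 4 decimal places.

Answer: -4.5333

Derivation:
Initial: x=-2.0000 theta=0.2000
After 1 (propagate distance d=24): x=2.8000 theta=0.2000
After 2 (thin lens f=15): x=2.8000 theta=1/75 (≈0.0133)
After 3 (propagate distance d=35): x=49/15 (≈3.2667) theta=1/75 (≈0.0133)
After 4 (thin lens f=20): x=49/15 (≈3.2667) theta=-0.1500
After 5 (propagate distance d=26): x=-19/30 (≈-0.6333) theta=-0.1500
After 6 (thin lens f=38): x=-19/30 (≈-0.6333) theta=-2/15 (≈-0.1333)
After 7 (propagate distance d=21): x=-103/30 (≈-3.4333) theta=-2/15 (≈-0.1333)
After 8 (thin lens f=34): x=-103/30 (≈-3.4333) theta=-11/340 (≈-0.0324)
After 9 (propagate distance d=34 (to screen)): x=-68/15 (≈-4.5333) theta=-11/340 (≈-0.0324)
Rounded to 4 decimal places: x = -4.5333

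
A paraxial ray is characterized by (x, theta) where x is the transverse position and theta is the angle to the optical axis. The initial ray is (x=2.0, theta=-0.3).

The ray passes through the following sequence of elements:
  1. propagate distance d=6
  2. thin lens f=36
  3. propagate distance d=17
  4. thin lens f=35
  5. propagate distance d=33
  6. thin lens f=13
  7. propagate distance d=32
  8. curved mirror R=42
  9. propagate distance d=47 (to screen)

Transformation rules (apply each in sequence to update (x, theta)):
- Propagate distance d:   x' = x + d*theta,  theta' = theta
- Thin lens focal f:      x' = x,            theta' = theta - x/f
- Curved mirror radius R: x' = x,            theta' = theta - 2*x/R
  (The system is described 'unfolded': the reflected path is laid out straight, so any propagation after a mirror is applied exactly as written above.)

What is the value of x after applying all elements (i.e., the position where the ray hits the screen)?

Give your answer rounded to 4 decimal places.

Initial: x=2.0000 theta=-0.3000
After 1 (propagate distance d=6): x=0.2000 theta=-0.3000
After 2 (thin lens f=36): x=0.2000 theta=-11/36 (≈-0.3056)
After 3 (propagate distance d=17): x=-899/180 (≈-4.9944) theta=-11/36 (≈-0.3056)
After 4 (thin lens f=35): x=-899/180 (≈-4.9944) theta=-57/350 (≈-0.1629)
After 5 (propagate distance d=33): x=-65323/6300 (≈-10.3687) theta=-57/350 (≈-0.1629)
After 6 (thin lens f=13): x=-65323/6300 (≈-10.3687) theta=10397/16380 (≈0.6347)
After 7 (propagate distance d=32): x=814321/81900 (≈9.9429) theta=10397/16380 (≈0.6347)
After 8 (curved mirror R=42): x=814321/81900 (≈9.9429) theta=69341/429975 (≈0.1613)
After 9 (propagate distance d=47 (to screen)): x=30136849/1719900 (≈17.5224) theta=69341/429975 (≈0.1613)
Rounded to 4 decimal places: x = 17.5224

Answer: 17.5224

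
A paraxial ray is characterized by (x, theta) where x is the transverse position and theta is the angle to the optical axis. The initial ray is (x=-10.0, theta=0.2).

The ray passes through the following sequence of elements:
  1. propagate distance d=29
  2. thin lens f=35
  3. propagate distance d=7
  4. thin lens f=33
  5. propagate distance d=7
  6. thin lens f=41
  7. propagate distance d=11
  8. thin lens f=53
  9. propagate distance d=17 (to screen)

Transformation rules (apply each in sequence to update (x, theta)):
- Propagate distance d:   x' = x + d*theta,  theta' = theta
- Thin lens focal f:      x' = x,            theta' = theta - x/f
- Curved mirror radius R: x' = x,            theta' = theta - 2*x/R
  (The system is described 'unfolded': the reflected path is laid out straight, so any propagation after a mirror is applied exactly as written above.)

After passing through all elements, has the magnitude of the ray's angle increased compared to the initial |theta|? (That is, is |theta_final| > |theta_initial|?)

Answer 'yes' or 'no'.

Answer: yes

Derivation:
Initial: x=-10.0000 theta=0.2000
After 1 (propagate distance d=29): x=-4.2000 theta=0.2000
After 2 (thin lens f=35): x=-4.2000 theta=0.3200
After 3 (propagate distance d=7): x=-1.9600 theta=0.3200
After 4 (thin lens f=33): x=-1.9600 theta=313/825 (≈0.3794)
After 5 (propagate distance d=7): x=574/825 (≈0.6958) theta=313/825 (≈0.3794)
After 6 (thin lens f=41): x=574/825 (≈0.6958) theta=299/825 (≈0.3624)
After 7 (propagate distance d=11): x=3863/825 (≈4.6824) theta=299/825 (≈0.3624)
After 8 (thin lens f=53): x=3863/825 (≈4.6824) theta=11984/43725 (≈0.2741)
After 9 (propagate distance d=17 (to screen)): x=408467/43725 (≈9.3417) theta=11984/43725 (≈0.2741)
|theta_initial|=0.2000 |theta_final|=11984/43725 (≈0.2741) -> increased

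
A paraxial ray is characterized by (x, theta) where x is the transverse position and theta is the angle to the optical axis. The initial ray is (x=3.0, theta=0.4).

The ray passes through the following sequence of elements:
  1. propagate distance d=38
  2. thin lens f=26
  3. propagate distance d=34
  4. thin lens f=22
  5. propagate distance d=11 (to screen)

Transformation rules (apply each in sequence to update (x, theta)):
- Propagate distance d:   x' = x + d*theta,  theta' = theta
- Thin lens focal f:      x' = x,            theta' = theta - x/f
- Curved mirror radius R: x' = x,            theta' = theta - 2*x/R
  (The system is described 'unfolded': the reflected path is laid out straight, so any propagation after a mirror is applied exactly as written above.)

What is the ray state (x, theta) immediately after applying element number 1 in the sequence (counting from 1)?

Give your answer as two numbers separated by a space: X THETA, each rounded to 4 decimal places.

Initial: x=3.0000 theta=0.4000
After 1 (propagate distance d=38): x=18.2000 theta=0.4000
Rounded to 4 decimal places: x = 18.2000, theta = 0.4000

Answer: 18.2000 0.4000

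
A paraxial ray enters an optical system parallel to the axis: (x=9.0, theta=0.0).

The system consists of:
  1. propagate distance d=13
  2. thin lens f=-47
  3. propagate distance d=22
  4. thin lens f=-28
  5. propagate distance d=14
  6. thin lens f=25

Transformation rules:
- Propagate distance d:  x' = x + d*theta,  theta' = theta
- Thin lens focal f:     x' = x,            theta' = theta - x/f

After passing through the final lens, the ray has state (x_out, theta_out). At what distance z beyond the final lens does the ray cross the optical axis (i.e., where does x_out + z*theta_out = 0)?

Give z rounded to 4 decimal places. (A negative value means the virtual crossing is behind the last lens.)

Answer: 95.0867

Derivation:
Initial: x=9.0000 theta=0.0000
After 1 (propagate distance d=13): x=9.0000 theta=0.0000
After 2 (thin lens f=-47): x=9.0000 theta=9/47 (≈0.1915)
After 3 (propagate distance d=22): x=621/47 (≈13.2128) theta=9/47 (≈0.1915)
After 4 (thin lens f=-28): x=621/47 (≈13.2128) theta=873/1316 (≈0.6634)
After 5 (propagate distance d=14): x=22.5000 theta=873/1316 (≈0.6634)
After 6 (thin lens f=25): x=22.5000 theta=-1557/6580 (≈-0.2366)
z_focus = -x_out/theta_out = -(22.5000)/(-1557/6580) = 16450/173 ≈ 95.0867
Rounded to 4 decimal places: z = 95.0867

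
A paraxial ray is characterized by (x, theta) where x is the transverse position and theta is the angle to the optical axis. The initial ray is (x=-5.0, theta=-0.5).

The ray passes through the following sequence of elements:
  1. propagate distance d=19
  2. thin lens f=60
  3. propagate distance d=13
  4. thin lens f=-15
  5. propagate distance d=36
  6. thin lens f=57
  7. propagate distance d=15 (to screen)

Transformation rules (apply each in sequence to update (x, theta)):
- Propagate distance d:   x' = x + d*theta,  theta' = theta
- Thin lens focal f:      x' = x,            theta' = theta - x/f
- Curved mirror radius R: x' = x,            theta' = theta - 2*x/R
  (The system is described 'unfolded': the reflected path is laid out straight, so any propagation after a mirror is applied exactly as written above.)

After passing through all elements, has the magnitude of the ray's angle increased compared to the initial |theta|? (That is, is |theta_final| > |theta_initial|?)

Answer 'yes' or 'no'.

Answer: no

Derivation:
Initial: x=-5.0000 theta=-0.5000
After 1 (propagate distance d=19): x=-14.5000 theta=-0.5000
After 2 (thin lens f=60): x=-14.5000 theta=-31/120 (≈-0.2583)
After 3 (propagate distance d=13): x=-2143/120 (≈-17.8583) theta=-31/120 (≈-0.2583)
After 4 (thin lens f=-15): x=-2143/120 (≈-17.8583) theta=-326/225 (≈-1.4489)
After 5 (propagate distance d=36): x=-42011/600 (≈-70.0183) theta=-326/225 (≈-1.4489)
After 6 (thin lens f=57): x=-42011/600 (≈-70.0183) theta=-7541/34200 (≈-0.2205)
After 7 (propagate distance d=15 (to screen)): x=-139319/1900 (≈-73.3258) theta=-7541/34200 (≈-0.2205)
|theta_initial|=0.5000 |theta_final|=7541/34200 (≈0.2205) -> not increased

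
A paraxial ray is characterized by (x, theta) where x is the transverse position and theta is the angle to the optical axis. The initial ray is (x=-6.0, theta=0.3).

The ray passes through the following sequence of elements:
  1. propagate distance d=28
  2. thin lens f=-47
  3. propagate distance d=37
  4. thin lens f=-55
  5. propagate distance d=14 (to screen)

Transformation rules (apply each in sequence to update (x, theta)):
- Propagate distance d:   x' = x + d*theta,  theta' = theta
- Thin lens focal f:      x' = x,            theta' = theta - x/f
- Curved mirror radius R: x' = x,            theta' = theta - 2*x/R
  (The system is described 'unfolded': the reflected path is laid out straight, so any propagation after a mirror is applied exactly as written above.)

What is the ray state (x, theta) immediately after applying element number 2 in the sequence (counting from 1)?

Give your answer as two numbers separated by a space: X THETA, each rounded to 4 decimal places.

Initial: x=-6.0000 theta=0.3000
After 1 (propagate distance d=28): x=2.4000 theta=0.3000
After 2 (thin lens f=-47): x=2.4000 theta=33/94 (≈0.3511)
Rounded to 4 decimal places: x = 2.4000, theta = 0.3511

Answer: 2.4000 0.3511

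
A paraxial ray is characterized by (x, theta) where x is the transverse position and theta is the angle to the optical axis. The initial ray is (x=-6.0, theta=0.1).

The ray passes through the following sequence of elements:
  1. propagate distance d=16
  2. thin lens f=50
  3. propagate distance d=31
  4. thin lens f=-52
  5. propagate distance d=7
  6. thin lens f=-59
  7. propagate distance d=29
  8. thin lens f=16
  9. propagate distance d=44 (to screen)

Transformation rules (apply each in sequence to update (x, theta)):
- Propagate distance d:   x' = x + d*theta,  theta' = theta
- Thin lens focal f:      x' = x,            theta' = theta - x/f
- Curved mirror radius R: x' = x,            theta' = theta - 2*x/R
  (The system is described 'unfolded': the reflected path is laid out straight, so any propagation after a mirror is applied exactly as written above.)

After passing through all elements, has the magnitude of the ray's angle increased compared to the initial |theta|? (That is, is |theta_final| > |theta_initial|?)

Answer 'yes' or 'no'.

Initial: x=-6.0000 theta=0.1000
After 1 (propagate distance d=16): x=-4.4000 theta=0.1000
After 2 (thin lens f=50): x=-4.4000 theta=0.1880
After 3 (propagate distance d=31): x=1.4280 theta=0.1880
After 4 (thin lens f=-52): x=1.4280 theta=2801/13000 (≈0.2155)
After 5 (propagate distance d=7): x=38171/13000 (≈2.9362) theta=2801/13000 (≈0.2155)
After 6 (thin lens f=-59): x=38171/13000 (≈2.9362) theta=20343/76700 (≈0.2652)
After 7 (propagate distance d=29): x=627043/59000 (≈10.6278) theta=20343/76700 (≈0.2652)
After 8 (thin lens f=16): x=627043/59000 (≈10.6278) theta=-4896679/12272000 (≈-0.3990)
After 9 (propagate distance d=44 (to screen)): x=-21257233/3068000 (≈-6.9287) theta=-4896679/12272000 (≈-0.3990)
|theta_initial|=0.1000 |theta_final|=4896679/12272000 (≈0.3990) -> increased

Answer: yes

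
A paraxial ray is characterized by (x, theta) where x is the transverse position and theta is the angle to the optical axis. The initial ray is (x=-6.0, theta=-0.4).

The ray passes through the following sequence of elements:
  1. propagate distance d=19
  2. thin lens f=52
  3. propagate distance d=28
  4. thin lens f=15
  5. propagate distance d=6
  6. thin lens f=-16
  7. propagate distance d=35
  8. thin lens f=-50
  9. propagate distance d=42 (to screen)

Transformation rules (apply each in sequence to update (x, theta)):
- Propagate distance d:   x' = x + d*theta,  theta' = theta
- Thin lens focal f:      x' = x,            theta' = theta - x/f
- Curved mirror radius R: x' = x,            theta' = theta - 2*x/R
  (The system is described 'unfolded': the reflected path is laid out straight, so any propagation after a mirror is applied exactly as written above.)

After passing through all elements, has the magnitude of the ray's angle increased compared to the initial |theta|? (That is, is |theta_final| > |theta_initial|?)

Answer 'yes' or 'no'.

Answer: no

Derivation:
Initial: x=-6.0000 theta=-0.4000
After 1 (propagate distance d=19): x=-13.6000 theta=-0.4000
After 2 (thin lens f=52): x=-13.6000 theta=-9/65 (≈-0.1385)
After 3 (propagate distance d=28): x=-1136/65 (≈-17.4769) theta=-9/65 (≈-0.1385)
After 4 (thin lens f=15): x=-1136/65 (≈-17.4769) theta=77/75 (≈1.0267)
After 5 (propagate distance d=6): x=-3678/325 (≈-11.3169) theta=77/75 (≈1.0267)
After 6 (thin lens f=-16): x=-3678/325 (≈-11.3169) theta=2491/7800 (≈0.3194)
After 7 (propagate distance d=35): x=-1087/7800 (≈-0.1394) theta=2491/7800 (≈0.3194)
After 8 (thin lens f=-50): x=-1087/7800 (≈-0.1394) theta=123463/390000 (≈0.3166)
After 9 (propagate distance d=42 (to screen)): x=641387/48750 (≈13.1567) theta=123463/390000 (≈0.3166)
|theta_initial|=0.4000 |theta_final|=123463/390000 (≈0.3166) -> not increased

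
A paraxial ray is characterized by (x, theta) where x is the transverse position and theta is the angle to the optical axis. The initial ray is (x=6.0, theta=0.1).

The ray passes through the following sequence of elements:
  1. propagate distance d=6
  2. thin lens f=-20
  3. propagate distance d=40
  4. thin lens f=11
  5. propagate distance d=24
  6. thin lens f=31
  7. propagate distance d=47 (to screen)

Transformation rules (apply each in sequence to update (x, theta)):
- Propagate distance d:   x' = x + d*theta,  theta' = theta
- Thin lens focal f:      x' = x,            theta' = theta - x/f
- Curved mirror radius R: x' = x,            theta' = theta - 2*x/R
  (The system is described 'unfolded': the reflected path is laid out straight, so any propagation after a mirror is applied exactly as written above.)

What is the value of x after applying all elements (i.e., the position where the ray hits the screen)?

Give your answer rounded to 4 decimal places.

Initial: x=6.0000 theta=0.1000
After 1 (propagate distance d=6): x=6.6000 theta=0.1000
After 2 (thin lens f=-20): x=6.6000 theta=0.4300
After 3 (propagate distance d=40): x=23.8000 theta=0.4300
After 4 (thin lens f=11): x=23.8000 theta=-1907/1100 (≈-1.7336)
After 5 (propagate distance d=24): x=-4897/275 (≈-17.8073) theta=-1907/1100 (≈-1.7336)
After 6 (thin lens f=31): x=-4897/275 (≈-17.8073) theta=-39529/34100 (≈-1.1592)
After 7 (propagate distance d=47 (to screen)): x=-2465091/34100 (≈-72.2901) theta=-39529/34100 (≈-1.1592)
Rounded to 4 decimal places: x = -72.2901

Answer: -72.2901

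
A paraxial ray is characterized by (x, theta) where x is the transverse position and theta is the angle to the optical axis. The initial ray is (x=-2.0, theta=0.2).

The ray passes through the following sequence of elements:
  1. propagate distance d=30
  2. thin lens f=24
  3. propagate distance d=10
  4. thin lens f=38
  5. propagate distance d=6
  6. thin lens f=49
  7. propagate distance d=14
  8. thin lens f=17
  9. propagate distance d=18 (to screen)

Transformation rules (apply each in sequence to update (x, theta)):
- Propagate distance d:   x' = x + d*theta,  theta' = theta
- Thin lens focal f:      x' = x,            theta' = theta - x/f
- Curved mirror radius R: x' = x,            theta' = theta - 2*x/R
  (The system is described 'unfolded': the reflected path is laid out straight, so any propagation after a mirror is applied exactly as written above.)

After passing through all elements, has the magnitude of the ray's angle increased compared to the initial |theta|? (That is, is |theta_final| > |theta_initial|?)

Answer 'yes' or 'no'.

Answer: yes

Derivation:
Initial: x=-2.0000 theta=0.2000
After 1 (propagate distance d=30): x=4.0000 theta=0.2000
After 2 (thin lens f=24): x=4.0000 theta=1/30 (≈0.0333)
After 3 (propagate distance d=10): x=13/3 (≈4.3333) theta=1/30 (≈0.0333)
After 4 (thin lens f=38): x=13/3 (≈4.3333) theta=-23/285 (≈-0.0807)
After 5 (propagate distance d=6): x=1097/285 (≈3.8491) theta=-23/285 (≈-0.0807)
After 6 (thin lens f=49): x=1097/285 (≈3.8491) theta=-2224/13965 (≈-0.1593)
After 7 (propagate distance d=14): x=1077/665 (≈1.6195) theta=-2224/13965 (≈-0.1593)
After 8 (thin lens f=17): x=1077/665 (≈1.6195) theta=-12085/47481 (≈-0.2545)
After 9 (propagate distance d=18 (to screen)): x=-234387/79135 (≈-2.9619) theta=-12085/47481 (≈-0.2545)
|theta_initial|=0.2000 |theta_final|=12085/47481 (≈0.2545) -> increased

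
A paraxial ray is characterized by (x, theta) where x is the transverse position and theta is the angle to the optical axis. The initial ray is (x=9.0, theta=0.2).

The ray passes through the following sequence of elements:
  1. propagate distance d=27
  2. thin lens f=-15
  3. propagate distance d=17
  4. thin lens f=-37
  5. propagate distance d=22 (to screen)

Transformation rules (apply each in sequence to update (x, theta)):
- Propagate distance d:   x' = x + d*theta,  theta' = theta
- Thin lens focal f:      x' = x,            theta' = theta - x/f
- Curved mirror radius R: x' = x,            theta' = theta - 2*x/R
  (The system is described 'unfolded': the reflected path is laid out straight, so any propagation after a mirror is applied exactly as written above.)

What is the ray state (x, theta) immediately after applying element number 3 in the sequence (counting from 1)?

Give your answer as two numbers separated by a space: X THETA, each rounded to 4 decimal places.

Answer: 34.1200 1.1600

Derivation:
Initial: x=9.0000 theta=0.2000
After 1 (propagate distance d=27): x=14.4000 theta=0.2000
After 2 (thin lens f=-15): x=14.4000 theta=1.1600
After 3 (propagate distance d=17): x=34.1200 theta=1.1600
Rounded to 4 decimal places: x = 34.1200, theta = 1.1600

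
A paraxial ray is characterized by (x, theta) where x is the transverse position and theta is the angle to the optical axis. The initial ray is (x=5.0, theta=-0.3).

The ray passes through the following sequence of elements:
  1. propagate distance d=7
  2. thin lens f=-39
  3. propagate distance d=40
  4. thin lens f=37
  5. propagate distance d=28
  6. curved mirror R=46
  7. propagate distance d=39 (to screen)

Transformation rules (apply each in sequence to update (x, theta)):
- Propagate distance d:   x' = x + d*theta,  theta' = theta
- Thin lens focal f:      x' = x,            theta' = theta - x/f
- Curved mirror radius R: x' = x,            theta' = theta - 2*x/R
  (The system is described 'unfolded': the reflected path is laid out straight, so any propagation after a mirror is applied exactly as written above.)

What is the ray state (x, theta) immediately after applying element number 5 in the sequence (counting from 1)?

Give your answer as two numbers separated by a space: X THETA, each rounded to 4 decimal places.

Answer: -7.8080 -0.0601

Derivation:
Initial: x=5.0000 theta=-0.3000
After 1 (propagate distance d=7): x=2.9000 theta=-0.3000
After 2 (thin lens f=-39): x=2.9000 theta=-44/195 (≈-0.2256)
After 3 (propagate distance d=40): x=-2389/390 (≈-6.1256) theta=-44/195 (≈-0.2256)
After 4 (thin lens f=37): x=-2389/390 (≈-6.1256) theta=-289/4810 (≈-0.0601)
After 5 (propagate distance d=28): x=-112669/14430 (≈-7.8080) theta=-289/4810 (≈-0.0601)
Rounded to 4 decimal places: x = -7.8080, theta = -0.0601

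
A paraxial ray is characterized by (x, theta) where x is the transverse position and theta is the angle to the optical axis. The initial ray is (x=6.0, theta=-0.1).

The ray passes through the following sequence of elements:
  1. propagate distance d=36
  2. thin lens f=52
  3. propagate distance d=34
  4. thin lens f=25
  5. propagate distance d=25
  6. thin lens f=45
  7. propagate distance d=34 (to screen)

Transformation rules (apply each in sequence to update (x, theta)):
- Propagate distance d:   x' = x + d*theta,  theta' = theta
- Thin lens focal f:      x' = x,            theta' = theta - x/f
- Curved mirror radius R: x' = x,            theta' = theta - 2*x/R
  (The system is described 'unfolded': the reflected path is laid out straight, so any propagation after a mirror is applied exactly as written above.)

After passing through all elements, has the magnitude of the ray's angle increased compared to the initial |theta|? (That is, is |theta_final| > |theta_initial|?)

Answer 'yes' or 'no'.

Answer: no

Derivation:
Initial: x=6.0000 theta=-0.1000
After 1 (propagate distance d=36): x=2.4000 theta=-0.1000
After 2 (thin lens f=52): x=2.4000 theta=-19/130 (≈-0.1462)
After 3 (propagate distance d=34): x=-167/65 (≈-2.5692) theta=-19/130 (≈-0.1462)
After 4 (thin lens f=25): x=-167/65 (≈-2.5692) theta=-141/3250 (≈-0.0434)
After 5 (propagate distance d=25): x=-95/26 (≈-3.6538) theta=-141/3250 (≈-0.0434)
After 6 (thin lens f=45): x=-95/26 (≈-3.6538) theta=553/14625 (≈0.0378)
After 7 (propagate distance d=34 (to screen)): x=-69271/29250 (≈-2.3682) theta=553/14625 (≈0.0378)
|theta_initial|=0.1000 |theta_final|=553/14625 (≈0.0378) -> not increased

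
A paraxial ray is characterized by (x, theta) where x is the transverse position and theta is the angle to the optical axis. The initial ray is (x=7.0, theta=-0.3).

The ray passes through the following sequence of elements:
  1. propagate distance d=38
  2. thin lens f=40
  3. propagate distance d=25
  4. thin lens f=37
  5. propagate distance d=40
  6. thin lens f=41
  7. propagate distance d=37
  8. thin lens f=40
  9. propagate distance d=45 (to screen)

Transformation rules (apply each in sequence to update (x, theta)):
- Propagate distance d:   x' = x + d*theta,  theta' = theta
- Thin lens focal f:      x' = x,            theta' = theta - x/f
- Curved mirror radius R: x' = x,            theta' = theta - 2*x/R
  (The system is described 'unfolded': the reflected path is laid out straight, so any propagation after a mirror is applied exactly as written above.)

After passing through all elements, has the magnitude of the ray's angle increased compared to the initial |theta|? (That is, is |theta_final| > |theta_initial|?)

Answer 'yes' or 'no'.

Initial: x=7.0000 theta=-0.3000
After 1 (propagate distance d=38): x=-4.4000 theta=-0.3000
After 2 (thin lens f=40): x=-4.4000 theta=-0.1900
After 3 (propagate distance d=25): x=-9.1500 theta=-0.1900
After 4 (thin lens f=37): x=-9.1500 theta=53/925 (≈0.0573)
After 5 (propagate distance d=40): x=-1015/148 (≈-6.8581) theta=53/925 (≈0.0573)
After 6 (thin lens f=41): x=-1015/148 (≈-6.8581) theta=34067/151700 (≈0.2246)
After 7 (propagate distance d=37): x=55026/37925 (≈1.4509) theta=34067/151700 (≈0.2246)
After 8 (thin lens f=40): x=55026/37925 (≈1.4509) theta=71411/379250 (≈0.1883)
After 9 (propagate distance d=45 (to screen)): x=752751/75850 (≈9.9242) theta=71411/379250 (≈0.1883)
|theta_initial|=0.3000 |theta_final|=71411/379250 (≈0.1883) -> not increased

Answer: no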